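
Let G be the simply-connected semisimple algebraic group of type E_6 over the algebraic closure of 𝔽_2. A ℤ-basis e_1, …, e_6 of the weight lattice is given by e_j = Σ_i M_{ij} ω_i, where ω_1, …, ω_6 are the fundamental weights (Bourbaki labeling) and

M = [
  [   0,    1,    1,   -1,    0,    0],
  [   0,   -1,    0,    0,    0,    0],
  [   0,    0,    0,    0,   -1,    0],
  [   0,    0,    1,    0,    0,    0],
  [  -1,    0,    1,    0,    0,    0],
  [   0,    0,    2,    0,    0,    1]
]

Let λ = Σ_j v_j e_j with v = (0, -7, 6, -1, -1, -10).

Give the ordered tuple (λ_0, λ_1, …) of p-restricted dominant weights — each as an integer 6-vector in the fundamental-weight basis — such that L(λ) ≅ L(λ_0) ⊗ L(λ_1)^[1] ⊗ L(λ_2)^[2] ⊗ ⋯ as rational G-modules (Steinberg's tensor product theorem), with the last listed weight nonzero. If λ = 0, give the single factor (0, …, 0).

((0, 1, 1, 0, 0, 0), (0, 1, 0, 1, 1, 1), (0, 1, 0, 1, 1, 0))

ω-coordinates c = M·v, v = (0, -7, 6, -1, -1, -10):
  c_1 = (0)·(0) + (1)·(-7) + (1)·(6) + (-1)·(-1) + (0)·(-1) + (0)·(-10) = 0
  c_2 = (0)·(0) + (-1)·(-7) + (0)·(6) + (0)·(-1) + (0)·(-1) + (0)·(-10) = 7
  c_3 = (0)·(0) + (0)·(-7) + (0)·(6) + (0)·(-1) + (-1)·(-1) + (0)·(-10) = 1
  c_4 = (0)·(0) + (0)·(-7) + (1)·(6) + (0)·(-1) + (0)·(-1) + (0)·(-10) = 6
  c_5 = (-1)·(0) + (0)·(-7) + (1)·(6) + (0)·(-1) + (0)·(-1) + (0)·(-10) = 6
  c_6 = (0)·(0) + (0)·(-7) + (2)·(6) + (0)·(-1) + (0)·(-1) + (1)·(-10) = 2
Writing each c_i in base p = 2:
  c_1 = 0
  c_2 = 7 = 1·2^0 + 1·2^1 + 1·2^2
  c_3 = 1 = 1·2^0
  c_4 = 6 = 0·2^0 + 1·2^1 + 1·2^2
  c_5 = 6 = 0·2^0 + 1·2^1 + 1·2^2
  c_6 = 2 = 0·2^0 + 1·2^1
p-restricted factor λ_0 = (0, 1, 1, 0, 0, 0)
p-restricted factor λ_1 = (0, 1, 0, 1, 1, 1)
p-restricted factor λ_2 = (0, 1, 0, 1, 1, 0)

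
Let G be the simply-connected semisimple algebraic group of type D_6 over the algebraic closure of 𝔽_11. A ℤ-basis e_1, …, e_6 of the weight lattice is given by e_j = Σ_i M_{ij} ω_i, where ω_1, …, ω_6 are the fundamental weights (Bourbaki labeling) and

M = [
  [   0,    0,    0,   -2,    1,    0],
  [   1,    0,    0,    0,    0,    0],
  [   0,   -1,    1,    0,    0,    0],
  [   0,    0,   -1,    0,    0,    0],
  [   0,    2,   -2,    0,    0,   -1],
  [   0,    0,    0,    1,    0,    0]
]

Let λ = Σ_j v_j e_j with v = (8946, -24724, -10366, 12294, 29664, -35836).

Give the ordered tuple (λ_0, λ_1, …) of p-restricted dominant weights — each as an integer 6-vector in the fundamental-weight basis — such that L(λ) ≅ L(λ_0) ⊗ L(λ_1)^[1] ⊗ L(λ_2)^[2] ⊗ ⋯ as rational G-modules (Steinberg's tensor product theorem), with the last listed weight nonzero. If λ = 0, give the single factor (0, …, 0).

((5, 3, 3, 4, 3, 7), (10, 10, 7, 7, 9, 6), (8, 7, 8, 8, 3, 2), (3, 6, 10, 7, 5, 9))

Change of basis e → ω: c = M·v where v = (8946, -24724, -10366, 12294, 29664, -35836):
  c_1 = 0*8946 + 0*-24724 + 0*-10366 + -2*12294 + 1*29664 + 0*-35836 = 5076
  c_2 = 1*8946 + 0*-24724 + 0*-10366 + 0*12294 + 0*29664 + 0*-35836 = 8946
  c_3 = 0*8946 + -1*-24724 + 1*-10366 + 0*12294 + 0*29664 + 0*-35836 = 14358
  c_4 = 0*8946 + 0*-24724 + -1*-10366 + 0*12294 + 0*29664 + 0*-35836 = 10366
  c_5 = 0*8946 + 2*-24724 + -2*-10366 + 0*12294 + 0*29664 + -1*-35836 = 7120
  c_6 = 0*8946 + 0*-24724 + 0*-10366 + 1*12294 + 0*29664 + 0*-35836 = 12294
Base-11 expansion of each c_i:
  c_1 = 5076 = 5·11^0 + 10·11^1 + 8·11^2 + 3·11^3
  c_2 = 8946 = 3·11^0 + 10·11^1 + 7·11^2 + 6·11^3
  c_3 = 14358 = 3·11^0 + 7·11^1 + 8·11^2 + 10·11^3
  c_4 = 10366 = 4·11^0 + 7·11^1 + 8·11^2 + 7·11^3
  c_5 = 7120 = 3·11^0 + 9·11^1 + 3·11^2 + 5·11^3
  c_6 = 12294 = 7·11^0 + 6·11^1 + 2·11^2 + 9·11^3
Factor λ_0 = (5, 3, 3, 4, 3, 7)
Factor λ_1 = (10, 10, 7, 7, 9, 6)
Factor λ_2 = (8, 7, 8, 8, 3, 2)
Factor λ_3 = (3, 6, 10, 7, 5, 9)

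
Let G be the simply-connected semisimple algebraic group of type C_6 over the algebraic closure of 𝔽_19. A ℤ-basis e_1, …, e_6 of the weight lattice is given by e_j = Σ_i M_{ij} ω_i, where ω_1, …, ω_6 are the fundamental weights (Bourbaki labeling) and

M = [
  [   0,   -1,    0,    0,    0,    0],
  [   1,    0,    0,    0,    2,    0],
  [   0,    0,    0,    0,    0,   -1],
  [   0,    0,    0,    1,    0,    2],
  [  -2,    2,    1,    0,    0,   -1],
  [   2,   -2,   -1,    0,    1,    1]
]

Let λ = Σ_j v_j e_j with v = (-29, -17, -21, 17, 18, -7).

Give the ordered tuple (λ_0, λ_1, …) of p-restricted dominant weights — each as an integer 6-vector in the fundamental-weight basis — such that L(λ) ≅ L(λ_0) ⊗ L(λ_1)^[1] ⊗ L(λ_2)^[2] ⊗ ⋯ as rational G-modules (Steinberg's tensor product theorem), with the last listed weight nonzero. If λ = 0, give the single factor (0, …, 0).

Compute c_i = Σ_j M_{ij} v_j with v = (-29, -17, -21, 17, 18, -7):
  c_1 = (0)·(-29) + (-1)·(-17) + (0)·(-21) + (0)·(17) + (0)·(18) + (0)·(-7) = 17
  c_2 = (1)·(-29) + (0)·(-17) + (0)·(-21) + (0)·(17) + (2)·(18) + (0)·(-7) = 7
  c_3 = (0)·(-29) + (0)·(-17) + (0)·(-21) + (0)·(17) + (0)·(18) + (-1)·(-7) = 7
  c_4 = (0)·(-29) + (0)·(-17) + (0)·(-21) + (1)·(17) + (0)·(18) + (2)·(-7) = 3
  c_5 = (-2)·(-29) + (2)·(-17) + (1)·(-21) + (0)·(17) + (0)·(18) + (-1)·(-7) = 10
  c_6 = (2)·(-29) + (-2)·(-17) + (-1)·(-21) + (0)·(17) + (1)·(18) + (1)·(-7) = 8
Expand coordinatewise in base 19:
  c_1 = 17 = 17·19^0
  c_2 = 7 = 7·19^0
  c_3 = 7 = 7·19^0
  c_4 = 3 = 3·19^0
  c_5 = 10 = 10·19^0
  c_6 = 8 = 8·19^0
λ_0 = (17, 7, 7, 3, 10, 8)

((17, 7, 7, 3, 10, 8),)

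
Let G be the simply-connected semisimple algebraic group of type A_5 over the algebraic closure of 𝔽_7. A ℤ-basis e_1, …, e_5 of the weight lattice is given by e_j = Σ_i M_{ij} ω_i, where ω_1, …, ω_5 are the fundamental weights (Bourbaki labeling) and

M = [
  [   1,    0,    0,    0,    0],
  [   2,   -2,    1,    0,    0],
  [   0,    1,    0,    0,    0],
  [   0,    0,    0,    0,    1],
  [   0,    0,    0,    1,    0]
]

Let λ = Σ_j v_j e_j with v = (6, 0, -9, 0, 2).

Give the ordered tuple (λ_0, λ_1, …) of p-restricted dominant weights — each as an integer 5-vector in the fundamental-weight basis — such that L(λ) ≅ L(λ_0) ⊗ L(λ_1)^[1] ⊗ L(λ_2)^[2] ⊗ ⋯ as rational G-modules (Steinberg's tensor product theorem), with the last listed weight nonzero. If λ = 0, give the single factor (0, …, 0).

ω-coordinates c = M·v, v = (6, 0, -9, 0, 2):
  c_1 = 1·6 + 0·0 + (0)·(-9) + 0·0 + 0·2 = 6
  c_2 = 2·6 + (-2)·(0) + (1)·(-9) + 0·0 + 0·2 = 3
  c_3 = 0·6 + 1·0 + (0)·(-9) + 0·0 + 0·2 = 0
  c_4 = 0·6 + 0·0 + (0)·(-9) + 0·0 + 1·2 = 2
  c_5 = 0·6 + 0·0 + (0)·(-9) + 1·0 + 0·2 = 0
Writing each c_i in base p = 7:
  c_1 = 6 = 6·7^0
  c_2 = 3 = 3·7^0
  c_3 = 0
  c_4 = 2 = 2·7^0
  c_5 = 0
p-restricted factor λ_0 = (6, 3, 0, 2, 0)

((6, 3, 0, 2, 0),)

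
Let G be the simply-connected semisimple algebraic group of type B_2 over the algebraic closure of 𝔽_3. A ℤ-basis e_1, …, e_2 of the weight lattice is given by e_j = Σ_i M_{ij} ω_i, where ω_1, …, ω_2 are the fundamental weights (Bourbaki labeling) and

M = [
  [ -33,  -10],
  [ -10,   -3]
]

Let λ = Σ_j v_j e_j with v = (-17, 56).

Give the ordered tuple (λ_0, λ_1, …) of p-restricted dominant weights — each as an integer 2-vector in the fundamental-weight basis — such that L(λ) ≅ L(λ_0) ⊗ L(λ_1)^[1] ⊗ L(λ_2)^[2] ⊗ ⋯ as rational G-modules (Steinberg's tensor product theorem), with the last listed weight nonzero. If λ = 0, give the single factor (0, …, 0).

((1, 2),)

Change of basis e → ω: c = M·v where v = (-17, 56):
  c_1 = (-33)·(-17) + (-10)·(56) = 1
  c_2 = (-10)·(-17) + (-3)·(56) = 2
p = 3; digits c_i = Σ_j d_{ij}·3^j, 0 ≤ d_{ij} < 3:
  c_1 = 1 = 1·3^0
  c_2 = 2 = 2·3^0
p-restricted factor λ_0 = (1, 2)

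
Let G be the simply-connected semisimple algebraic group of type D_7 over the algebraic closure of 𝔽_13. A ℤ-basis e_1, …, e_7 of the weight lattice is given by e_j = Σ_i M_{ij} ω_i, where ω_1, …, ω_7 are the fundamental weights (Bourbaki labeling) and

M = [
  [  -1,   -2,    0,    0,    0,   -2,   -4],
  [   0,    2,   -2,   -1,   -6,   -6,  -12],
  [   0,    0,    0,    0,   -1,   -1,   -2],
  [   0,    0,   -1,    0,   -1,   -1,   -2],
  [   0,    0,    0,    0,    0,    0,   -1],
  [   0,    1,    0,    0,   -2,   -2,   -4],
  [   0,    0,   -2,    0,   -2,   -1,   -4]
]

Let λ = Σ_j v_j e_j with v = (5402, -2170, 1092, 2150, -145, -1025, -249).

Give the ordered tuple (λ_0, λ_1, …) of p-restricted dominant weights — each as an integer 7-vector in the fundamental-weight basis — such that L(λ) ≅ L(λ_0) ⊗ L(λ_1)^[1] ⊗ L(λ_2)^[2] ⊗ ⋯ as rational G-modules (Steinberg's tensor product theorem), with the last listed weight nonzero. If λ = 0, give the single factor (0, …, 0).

Compute c_i = Σ_j M_{ij} v_j with v = (5402, -2170, 1092, 2150, -145, -1025, -249):
  c_1 = (-1)·(5402) + (-2)·(-2170) + (0)·(1092) + (0)·(2150) + (0)·(-145) + (-2)·(-1025) + (-4)·(-249) = 1984
  c_2 = (0)·(5402) + (2)·(-2170) + (-2)·(1092) + (-1)·(2150) + (-6)·(-145) + (-6)·(-1025) + (-12)·(-249) = 1334
  c_3 = (0)·(5402) + (0)·(-2170) + (0)·(1092) + (0)·(2150) + (-1)·(-145) + (-1)·(-1025) + (-2)·(-249) = 1668
  c_4 = (0)·(5402) + (0)·(-2170) + (-1)·(1092) + (0)·(2150) + (-1)·(-145) + (-1)·(-1025) + (-2)·(-249) = 576
  c_5 = (0)·(5402) + (0)·(-2170) + (0)·(1092) + (0)·(2150) + (0)·(-145) + (0)·(-1025) + (-1)·(-249) = 249
  c_6 = (0)·(5402) + (1)·(-2170) + (0)·(1092) + (0)·(2150) + (-2)·(-145) + (-2)·(-1025) + (-4)·(-249) = 1166
  c_7 = (0)·(5402) + (0)·(-2170) + (-2)·(1092) + (0)·(2150) + (-2)·(-145) + (-1)·(-1025) + (-4)·(-249) = 127
Expand coordinatewise in base 13:
  c_1 = 1984 = 8·13^0 + 9·13^1 + 11·13^2
  c_2 = 1334 = 8·13^0 + 11·13^1 + 7·13^2
  c_3 = 1668 = 4·13^0 + 11·13^1 + 9·13^2
  c_4 = 576 = 4·13^0 + 5·13^1 + 3·13^2
  c_5 = 249 = 2·13^0 + 6·13^1 + 1·13^2
  c_6 = 1166 = 9·13^0 + 11·13^1 + 6·13^2
  c_7 = 127 = 10·13^0 + 9·13^1
Factor λ_0 = (8, 8, 4, 4, 2, 9, 10)
Factor λ_1 = (9, 11, 11, 5, 6, 11, 9)
Factor λ_2 = (11, 7, 9, 3, 1, 6, 0)

((8, 8, 4, 4, 2, 9, 10), (9, 11, 11, 5, 6, 11, 9), (11, 7, 9, 3, 1, 6, 0))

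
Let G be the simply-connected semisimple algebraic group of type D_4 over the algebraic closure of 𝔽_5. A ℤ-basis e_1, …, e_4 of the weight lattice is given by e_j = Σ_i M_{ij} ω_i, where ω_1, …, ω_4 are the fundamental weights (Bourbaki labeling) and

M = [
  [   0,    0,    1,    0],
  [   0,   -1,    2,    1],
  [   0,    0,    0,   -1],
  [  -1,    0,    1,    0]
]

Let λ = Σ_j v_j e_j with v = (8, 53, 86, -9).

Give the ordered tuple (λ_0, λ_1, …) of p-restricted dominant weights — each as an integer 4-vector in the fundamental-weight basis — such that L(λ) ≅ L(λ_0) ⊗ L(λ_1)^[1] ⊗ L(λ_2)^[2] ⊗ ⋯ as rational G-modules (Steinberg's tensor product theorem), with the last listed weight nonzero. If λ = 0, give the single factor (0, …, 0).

((1, 0, 4, 3), (2, 2, 1, 0), (3, 4, 0, 3))

In the fundamental-weight basis, λ has coordinates c = M·v (v = (8, 53, 86, -9)):
  c_1 = 0*8 + 0*53 + 1*86 + 0*-9 = 86
  c_2 = 0*8 + -1*53 + 2*86 + 1*-9 = 110
  c_3 = 0*8 + 0*53 + 0*86 + -1*-9 = 9
  c_4 = -1*8 + 0*53 + 1*86 + 0*-9 = 78
Base-5 expansion of each c_i:
  c_1 = 86 = 1·5^0 + 2·5^1 + 3·5^2
  c_2 = 110 = 0·5^0 + 2·5^1 + 4·5^2
  c_3 = 9 = 4·5^0 + 1·5^1
  c_4 = 78 = 3·5^0 + 0·5^1 + 3·5^2
Factor λ_0 = (1, 0, 4, 3)
Factor λ_1 = (2, 2, 1, 0)
Factor λ_2 = (3, 4, 0, 3)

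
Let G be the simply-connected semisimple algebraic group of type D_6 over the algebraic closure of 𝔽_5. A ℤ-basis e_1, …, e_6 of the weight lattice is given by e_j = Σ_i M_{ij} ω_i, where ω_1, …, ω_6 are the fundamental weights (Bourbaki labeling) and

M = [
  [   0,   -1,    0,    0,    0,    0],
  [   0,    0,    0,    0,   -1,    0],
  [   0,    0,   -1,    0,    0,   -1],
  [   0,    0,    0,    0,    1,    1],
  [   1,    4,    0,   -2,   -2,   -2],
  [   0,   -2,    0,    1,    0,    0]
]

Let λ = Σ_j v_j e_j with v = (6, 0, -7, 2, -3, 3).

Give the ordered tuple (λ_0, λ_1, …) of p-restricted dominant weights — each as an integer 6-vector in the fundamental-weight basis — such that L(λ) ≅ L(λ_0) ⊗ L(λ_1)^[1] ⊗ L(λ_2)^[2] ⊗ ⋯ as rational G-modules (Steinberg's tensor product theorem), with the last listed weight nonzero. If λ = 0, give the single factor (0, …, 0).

Change of basis e → ω: c = M·v where v = (6, 0, -7, 2, -3, 3):
  c_1 = 0·6 + (-1)·(0) + (0)·(-7) + 0·2 + (0)·(-3) + 0·3 = 0
  c_2 = 0·6 + 0·0 + (0)·(-7) + 0·2 + (-1)·(-3) + 0·3 = 3
  c_3 = 0·6 + 0·0 + (-1)·(-7) + 0·2 + (0)·(-3) + (-1)·(3) = 4
  c_4 = 0·6 + 0·0 + (0)·(-7) + 0·2 + (1)·(-3) + 1·3 = 0
  c_5 = 1·6 + 4·0 + (0)·(-7) + (-2)·(2) + (-2)·(-3) + (-2)·(3) = 2
  c_6 = 0·6 + (-2)·(0) + (0)·(-7) + 1·2 + (0)·(-3) + 0·3 = 2
Expand coordinatewise in base 5:
  c_1 = 0
  c_2 = 3 = 3·5^0
  c_3 = 4 = 4·5^0
  c_4 = 0
  c_5 = 2 = 2·5^0
  c_6 = 2 = 2·5^0
λ_0 = (0, 3, 4, 0, 2, 2)

((0, 3, 4, 0, 2, 2),)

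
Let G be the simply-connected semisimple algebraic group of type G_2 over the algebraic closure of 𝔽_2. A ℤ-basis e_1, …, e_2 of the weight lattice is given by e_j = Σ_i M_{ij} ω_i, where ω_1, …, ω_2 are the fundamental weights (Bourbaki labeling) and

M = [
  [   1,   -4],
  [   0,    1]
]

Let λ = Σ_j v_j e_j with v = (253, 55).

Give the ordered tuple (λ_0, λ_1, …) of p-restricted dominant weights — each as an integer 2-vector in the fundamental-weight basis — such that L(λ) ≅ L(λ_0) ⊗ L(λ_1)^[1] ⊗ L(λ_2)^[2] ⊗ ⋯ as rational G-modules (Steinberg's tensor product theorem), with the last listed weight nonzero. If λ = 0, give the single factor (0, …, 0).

((1, 1), (0, 1), (0, 1), (0, 0), (0, 1), (1, 1))

In the fundamental-weight basis, λ has coordinates c = M·v (v = (253, 55)):
  c_1 = 1*253 + -4*55 = 33
  c_2 = 0*253 + 1*55 = 55
Writing each c_i in base p = 2:
  c_1 = 33 = 1·2^0 + 0·2^1 + 0·2^2 + 0·2^3 + 0·2^4 + 1·2^5
  c_2 = 55 = 1·2^0 + 1·2^1 + 1·2^2 + 0·2^3 + 1·2^4 + 1·2^5
p-restricted factor λ_0 = (1, 1)
p-restricted factor λ_1 = (0, 1)
p-restricted factor λ_2 = (0, 1)
p-restricted factor λ_3 = (0, 0)
p-restricted factor λ_4 = (0, 1)
p-restricted factor λ_5 = (1, 1)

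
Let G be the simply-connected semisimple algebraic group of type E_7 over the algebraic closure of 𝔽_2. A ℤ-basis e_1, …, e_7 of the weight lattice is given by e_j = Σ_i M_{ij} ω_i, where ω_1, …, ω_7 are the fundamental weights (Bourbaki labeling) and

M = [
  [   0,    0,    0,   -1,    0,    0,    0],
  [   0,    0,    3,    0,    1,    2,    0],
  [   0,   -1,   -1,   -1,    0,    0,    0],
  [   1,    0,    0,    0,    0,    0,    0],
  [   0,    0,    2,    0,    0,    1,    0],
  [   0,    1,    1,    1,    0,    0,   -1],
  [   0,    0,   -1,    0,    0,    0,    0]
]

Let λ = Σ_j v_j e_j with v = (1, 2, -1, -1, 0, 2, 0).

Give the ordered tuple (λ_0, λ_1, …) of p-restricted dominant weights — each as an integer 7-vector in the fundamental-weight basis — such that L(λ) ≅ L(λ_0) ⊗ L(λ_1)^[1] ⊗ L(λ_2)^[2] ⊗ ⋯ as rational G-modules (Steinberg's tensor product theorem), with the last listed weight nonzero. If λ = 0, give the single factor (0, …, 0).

Change of basis e → ω: c = M·v where v = (1, 2, -1, -1, 0, 2, 0):
  c_1 = (0)·(1) + (0)·(2) + (0)·(-1) + (-1)·(-1) + (0)·(0) + (0)·(2) + (0)·(0) = 1
  c_2 = (0)·(1) + (0)·(2) + (3)·(-1) + (0)·(-1) + (1)·(0) + (2)·(2) + (0)·(0) = 1
  c_3 = (0)·(1) + (-1)·(2) + (-1)·(-1) + (-1)·(-1) + (0)·(0) + (0)·(2) + (0)·(0) = 0
  c_4 = (1)·(1) + (0)·(2) + (0)·(-1) + (0)·(-1) + (0)·(0) + (0)·(2) + (0)·(0) = 1
  c_5 = (0)·(1) + (0)·(2) + (2)·(-1) + (0)·(-1) + (0)·(0) + (1)·(2) + (0)·(0) = 0
  c_6 = (0)·(1) + (1)·(2) + (1)·(-1) + (1)·(-1) + (0)·(0) + (0)·(2) + (-1)·(0) = 0
  c_7 = (0)·(1) + (0)·(2) + (-1)·(-1) + (0)·(-1) + (0)·(0) + (0)·(2) + (0)·(0) = 1
p = 2; digits c_i = Σ_j d_{ij}·2^j, 0 ≤ d_{ij} < 2:
  c_1 = 1 = 1·2^0
  c_2 = 1 = 1·2^0
  c_3 = 0
  c_4 = 1 = 1·2^0
  c_5 = 0
  c_6 = 0
  c_7 = 1 = 1·2^0
λ_0 = (1, 1, 0, 1, 0, 0, 1)

((1, 1, 0, 1, 0, 0, 1),)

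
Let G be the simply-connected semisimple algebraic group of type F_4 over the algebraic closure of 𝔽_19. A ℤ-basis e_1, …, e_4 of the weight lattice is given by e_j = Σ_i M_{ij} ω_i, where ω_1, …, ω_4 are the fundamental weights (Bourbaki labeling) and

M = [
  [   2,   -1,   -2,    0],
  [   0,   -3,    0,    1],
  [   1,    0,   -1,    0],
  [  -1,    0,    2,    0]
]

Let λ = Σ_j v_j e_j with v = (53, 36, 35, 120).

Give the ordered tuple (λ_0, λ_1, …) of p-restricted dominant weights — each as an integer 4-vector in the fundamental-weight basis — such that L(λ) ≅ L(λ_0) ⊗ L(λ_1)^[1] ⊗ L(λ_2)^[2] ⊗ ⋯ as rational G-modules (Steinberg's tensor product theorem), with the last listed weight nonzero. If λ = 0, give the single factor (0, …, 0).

Change of basis e → ω: c = M·v where v = (53, 36, 35, 120):
  c_1 = 2*53 + -1*36 + -2*35 + 0*120 = 0
  c_2 = 0*53 + -3*36 + 0*35 + 1*120 = 12
  c_3 = 1*53 + 0*36 + -1*35 + 0*120 = 18
  c_4 = -1*53 + 0*36 + 2*35 + 0*120 = 17
Base-19 expansion of each c_i:
  c_1 = 0
  c_2 = 12 = 12·19^0
  c_3 = 18 = 18·19^0
  c_4 = 17 = 17·19^0
Factor λ_0 = (0, 12, 18, 17)

((0, 12, 18, 17),)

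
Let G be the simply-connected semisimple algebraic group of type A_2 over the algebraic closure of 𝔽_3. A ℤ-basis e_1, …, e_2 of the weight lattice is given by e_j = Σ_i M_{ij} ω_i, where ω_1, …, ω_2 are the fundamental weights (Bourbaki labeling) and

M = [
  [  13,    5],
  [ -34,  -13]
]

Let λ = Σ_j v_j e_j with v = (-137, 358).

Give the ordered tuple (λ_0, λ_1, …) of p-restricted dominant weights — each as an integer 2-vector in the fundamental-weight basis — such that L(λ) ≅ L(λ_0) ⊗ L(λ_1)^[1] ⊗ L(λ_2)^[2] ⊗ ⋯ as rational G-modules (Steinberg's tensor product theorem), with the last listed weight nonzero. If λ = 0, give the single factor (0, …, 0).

Compute c_i = Σ_j M_{ij} v_j with v = (-137, 358):
  c_1 = (13)·(-137) + 5·358 = 9
  c_2 = (-34)·(-137) + (-13)·(358) = 4
Base-3 expansion of each c_i:
  c_1 = 9 = 0·3^0 + 0·3^1 + 1·3^2
  c_2 = 4 = 1·3^0 + 1·3^1
λ_0 = (0, 1)
λ_1 = (0, 1)
λ_2 = (1, 0)

((0, 1), (0, 1), (1, 0))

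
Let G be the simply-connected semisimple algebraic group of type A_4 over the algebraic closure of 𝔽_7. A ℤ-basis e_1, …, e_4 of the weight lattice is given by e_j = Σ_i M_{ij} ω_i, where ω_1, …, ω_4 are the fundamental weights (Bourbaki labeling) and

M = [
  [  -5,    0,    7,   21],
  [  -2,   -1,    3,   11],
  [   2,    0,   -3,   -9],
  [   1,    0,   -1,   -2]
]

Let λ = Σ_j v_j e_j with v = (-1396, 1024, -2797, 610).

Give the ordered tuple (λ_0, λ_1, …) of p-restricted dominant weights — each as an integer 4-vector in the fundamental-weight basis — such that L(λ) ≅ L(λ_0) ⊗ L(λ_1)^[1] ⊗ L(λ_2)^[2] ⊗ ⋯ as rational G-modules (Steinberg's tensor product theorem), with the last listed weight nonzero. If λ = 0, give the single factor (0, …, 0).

((1, 3, 4, 6), (2, 5, 1, 4), (4, 1, 2, 3))

Change of basis e → ω: c = M·v where v = (-1396, 1024, -2797, 610):
  c_1 = (-5)·(-1396) + 0·1024 + (7)·(-2797) + 21·610 = 211
  c_2 = (-2)·(-1396) + (-1)·(1024) + (3)·(-2797) + 11·610 = 87
  c_3 = (2)·(-1396) + 0·1024 + (-3)·(-2797) + (-9)·(610) = 109
  c_4 = (1)·(-1396) + 0·1024 + (-1)·(-2797) + (-2)·(610) = 181
Expand coordinatewise in base 7:
  c_1 = 211 = 1·7^0 + 2·7^1 + 4·7^2
  c_2 = 87 = 3·7^0 + 5·7^1 + 1·7^2
  c_3 = 109 = 4·7^0 + 1·7^1 + 2·7^2
  c_4 = 181 = 6·7^0 + 4·7^1 + 3·7^2
Factor λ_0 = (1, 3, 4, 6)
Factor λ_1 = (2, 5, 1, 4)
Factor λ_2 = (4, 1, 2, 3)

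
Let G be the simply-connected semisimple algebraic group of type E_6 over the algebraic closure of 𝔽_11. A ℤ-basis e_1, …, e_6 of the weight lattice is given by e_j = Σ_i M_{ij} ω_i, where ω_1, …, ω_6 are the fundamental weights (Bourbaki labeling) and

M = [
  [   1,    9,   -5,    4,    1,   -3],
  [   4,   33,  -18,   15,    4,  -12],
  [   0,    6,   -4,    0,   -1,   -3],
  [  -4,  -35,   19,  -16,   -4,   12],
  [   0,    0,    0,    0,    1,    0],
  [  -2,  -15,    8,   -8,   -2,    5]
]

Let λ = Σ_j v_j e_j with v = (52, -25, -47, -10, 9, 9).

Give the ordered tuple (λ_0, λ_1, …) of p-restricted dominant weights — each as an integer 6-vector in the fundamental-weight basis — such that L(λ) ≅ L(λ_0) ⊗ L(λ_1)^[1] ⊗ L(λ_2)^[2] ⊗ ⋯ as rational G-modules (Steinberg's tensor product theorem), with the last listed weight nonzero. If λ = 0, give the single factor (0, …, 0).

((4, 7, 2, 6, 9, 2),)

In the fundamental-weight basis, λ has coordinates c = M·v (v = (52, -25, -47, -10, 9, 9)):
  c_1 = (1)·(52) + (9)·(-25) + (-5)·(-47) + (4)·(-10) + (1)·(9) + (-3)·(9) = 4
  c_2 = (4)·(52) + (33)·(-25) + (-18)·(-47) + (15)·(-10) + (4)·(9) + (-12)·(9) = 7
  c_3 = (0)·(52) + (6)·(-25) + (-4)·(-47) + (0)·(-10) + (-1)·(9) + (-3)·(9) = 2
  c_4 = (-4)·(52) + (-35)·(-25) + (19)·(-47) + (-16)·(-10) + (-4)·(9) + (12)·(9) = 6
  c_5 = (0)·(52) + (0)·(-25) + (0)·(-47) + (0)·(-10) + (1)·(9) + (0)·(9) = 9
  c_6 = (-2)·(52) + (-15)·(-25) + (8)·(-47) + (-8)·(-10) + (-2)·(9) + (5)·(9) = 2
Writing each c_i in base p = 11:
  c_1 = 4 = 4·11^0
  c_2 = 7 = 7·11^0
  c_3 = 2 = 2·11^0
  c_4 = 6 = 6·11^0
  c_5 = 9 = 9·11^0
  c_6 = 2 = 2·11^0
Factor λ_0 = (4, 7, 2, 6, 9, 2)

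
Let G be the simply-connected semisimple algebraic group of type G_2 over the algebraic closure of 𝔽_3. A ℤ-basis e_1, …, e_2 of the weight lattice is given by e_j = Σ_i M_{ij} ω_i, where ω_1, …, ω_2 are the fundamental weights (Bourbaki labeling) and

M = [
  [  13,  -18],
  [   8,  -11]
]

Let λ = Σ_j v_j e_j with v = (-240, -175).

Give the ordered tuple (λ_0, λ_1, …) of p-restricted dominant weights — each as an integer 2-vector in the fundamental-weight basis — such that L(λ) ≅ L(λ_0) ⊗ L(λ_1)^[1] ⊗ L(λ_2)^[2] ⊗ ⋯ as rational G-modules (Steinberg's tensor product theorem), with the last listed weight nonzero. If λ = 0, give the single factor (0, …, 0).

((0, 2), (1, 1), (0, 0), (1, 0))

ω-coordinates c = M·v, v = (-240, -175):
  c_1 = (13)·(-240) + (-18)·(-175) = 30
  c_2 = (8)·(-240) + (-11)·(-175) = 5
p = 3; digits c_i = Σ_j d_{ij}·3^j, 0 ≤ d_{ij} < 3:
  c_1 = 30 = 0·3^0 + 1·3^1 + 0·3^2 + 1·3^3
  c_2 = 5 = 2·3^0 + 1·3^1
p-restricted factor λ_0 = (0, 2)
p-restricted factor λ_1 = (1, 1)
p-restricted factor λ_2 = (0, 0)
p-restricted factor λ_3 = (1, 0)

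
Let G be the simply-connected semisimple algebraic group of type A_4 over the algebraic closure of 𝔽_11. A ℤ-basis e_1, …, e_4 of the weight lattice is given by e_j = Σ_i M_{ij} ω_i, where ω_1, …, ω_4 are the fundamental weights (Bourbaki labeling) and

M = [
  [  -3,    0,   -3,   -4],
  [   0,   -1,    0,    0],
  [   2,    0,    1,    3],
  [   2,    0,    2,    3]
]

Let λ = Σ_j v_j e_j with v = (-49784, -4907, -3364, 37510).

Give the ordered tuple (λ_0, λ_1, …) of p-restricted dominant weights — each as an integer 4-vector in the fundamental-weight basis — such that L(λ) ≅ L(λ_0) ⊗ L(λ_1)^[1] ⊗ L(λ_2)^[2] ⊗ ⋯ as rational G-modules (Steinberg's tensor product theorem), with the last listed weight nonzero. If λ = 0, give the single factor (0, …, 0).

((10, 1, 6, 8), (7, 6, 3, 5), (0, 7, 2, 7), (7, 3, 7, 4))

Converting to the ω-basis (c_i = row i of M dotted with v = (-49784, -4907, -3364, 37510)):
  c_1 = (-3)·(-49784) + (0)·(-4907) + (-3)·(-3364) + (-4)·(37510) = 9404
  c_2 = (0)·(-49784) + (-1)·(-4907) + (0)·(-3364) + 0·37510 = 4907
  c_3 = (2)·(-49784) + (0)·(-4907) + (1)·(-3364) + 3·37510 = 9598
  c_4 = (2)·(-49784) + (0)·(-4907) + (2)·(-3364) + 3·37510 = 6234
Writing each c_i in base p = 11:
  c_1 = 9404 = 10·11^0 + 7·11^1 + 0·11^2 + 7·11^3
  c_2 = 4907 = 1·11^0 + 6·11^1 + 7·11^2 + 3·11^3
  c_3 = 9598 = 6·11^0 + 3·11^1 + 2·11^2 + 7·11^3
  c_4 = 6234 = 8·11^0 + 5·11^1 + 7·11^2 + 4·11^3
p-restricted factor λ_0 = (10, 1, 6, 8)
p-restricted factor λ_1 = (7, 6, 3, 5)
p-restricted factor λ_2 = (0, 7, 2, 7)
p-restricted factor λ_3 = (7, 3, 7, 4)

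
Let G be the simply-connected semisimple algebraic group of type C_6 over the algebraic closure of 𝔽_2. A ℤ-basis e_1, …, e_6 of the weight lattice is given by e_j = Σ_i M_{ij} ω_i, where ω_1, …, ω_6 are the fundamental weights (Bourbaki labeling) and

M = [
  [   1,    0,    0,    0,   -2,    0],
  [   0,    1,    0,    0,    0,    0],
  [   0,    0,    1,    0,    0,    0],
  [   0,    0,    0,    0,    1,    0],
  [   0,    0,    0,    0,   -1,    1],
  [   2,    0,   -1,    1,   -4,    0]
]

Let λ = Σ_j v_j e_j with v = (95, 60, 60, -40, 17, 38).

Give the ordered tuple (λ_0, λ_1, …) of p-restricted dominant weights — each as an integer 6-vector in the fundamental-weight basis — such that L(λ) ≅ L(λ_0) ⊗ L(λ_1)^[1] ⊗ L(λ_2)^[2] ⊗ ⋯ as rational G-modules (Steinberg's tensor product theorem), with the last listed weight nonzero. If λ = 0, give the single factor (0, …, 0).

((1, 0, 0, 1, 1, 0), (0, 0, 0, 0, 0, 1), (1, 1, 1, 0, 1, 1), (1, 1, 1, 0, 0, 0), (1, 1, 1, 1, 1, 1), (1, 1, 1, 0, 0, 0))

In the fundamental-weight basis, λ has coordinates c = M·v (v = (95, 60, 60, -40, 17, 38)):
  c_1 = 1*95 + 0*60 + 0*60 + 0*-40 + -2*17 + 0*38 = 61
  c_2 = 0*95 + 1*60 + 0*60 + 0*-40 + 0*17 + 0*38 = 60
  c_3 = 0*95 + 0*60 + 1*60 + 0*-40 + 0*17 + 0*38 = 60
  c_4 = 0*95 + 0*60 + 0*60 + 0*-40 + 1*17 + 0*38 = 17
  c_5 = 0*95 + 0*60 + 0*60 + 0*-40 + -1*17 + 1*38 = 21
  c_6 = 2*95 + 0*60 + -1*60 + 1*-40 + -4*17 + 0*38 = 22
p = 2; digits c_i = Σ_j d_{ij}·2^j, 0 ≤ d_{ij} < 2:
  c_1 = 61 = 1·2^0 + 0·2^1 + 1·2^2 + 1·2^3 + 1·2^4 + 1·2^5
  c_2 = 60 = 0·2^0 + 0·2^1 + 1·2^2 + 1·2^3 + 1·2^4 + 1·2^5
  c_3 = 60 = 0·2^0 + 0·2^1 + 1·2^2 + 1·2^3 + 1·2^4 + 1·2^5
  c_4 = 17 = 1·2^0 + 0·2^1 + 0·2^2 + 0·2^3 + 1·2^4
  c_5 = 21 = 1·2^0 + 0·2^1 + 1·2^2 + 0·2^3 + 1·2^4
  c_6 = 22 = 0·2^0 + 1·2^1 + 1·2^2 + 0·2^3 + 1·2^4
Factor λ_0 = (1, 0, 0, 1, 1, 0)
Factor λ_1 = (0, 0, 0, 0, 0, 1)
Factor λ_2 = (1, 1, 1, 0, 1, 1)
Factor λ_3 = (1, 1, 1, 0, 0, 0)
Factor λ_4 = (1, 1, 1, 1, 1, 1)
Factor λ_5 = (1, 1, 1, 0, 0, 0)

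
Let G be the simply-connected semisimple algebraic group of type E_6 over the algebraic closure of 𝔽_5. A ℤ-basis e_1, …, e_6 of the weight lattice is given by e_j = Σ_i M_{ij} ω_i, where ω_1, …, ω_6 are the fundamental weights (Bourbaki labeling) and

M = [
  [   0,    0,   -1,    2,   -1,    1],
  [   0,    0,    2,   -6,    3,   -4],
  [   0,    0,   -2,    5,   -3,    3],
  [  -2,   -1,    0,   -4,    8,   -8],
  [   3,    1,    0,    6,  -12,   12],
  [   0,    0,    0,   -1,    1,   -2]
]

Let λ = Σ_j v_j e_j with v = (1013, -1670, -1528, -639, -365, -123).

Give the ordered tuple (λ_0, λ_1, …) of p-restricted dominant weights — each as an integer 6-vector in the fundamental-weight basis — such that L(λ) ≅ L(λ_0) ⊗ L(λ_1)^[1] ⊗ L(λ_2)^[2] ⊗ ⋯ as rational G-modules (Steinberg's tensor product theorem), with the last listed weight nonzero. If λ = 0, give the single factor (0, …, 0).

Converting to the ω-basis (c_i = row i of M dotted with v = (1013, -1670, -1528, -639, -365, -123)):
  c_1 = 0*1013 + 0*-1670 + -1*-1528 + 2*-639 + -1*-365 + 1*-123 = 492
  c_2 = 0*1013 + 0*-1670 + 2*-1528 + -6*-639 + 3*-365 + -4*-123 = 175
  c_3 = 0*1013 + 0*-1670 + -2*-1528 + 5*-639 + -3*-365 + 3*-123 = 587
  c_4 = -2*1013 + -1*-1670 + 0*-1528 + -4*-639 + 8*-365 + -8*-123 = 264
  c_5 = 3*1013 + 1*-1670 + 0*-1528 + 6*-639 + -12*-365 + 12*-123 = 439
  c_6 = 0*1013 + 0*-1670 + 0*-1528 + -1*-639 + 1*-365 + -2*-123 = 520
Writing each c_i in base p = 5:
  c_1 = 492 = 2·5^0 + 3·5^1 + 4·5^2 + 3·5^3
  c_2 = 175 = 0·5^0 + 0·5^1 + 2·5^2 + 1·5^3
  c_3 = 587 = 2·5^0 + 2·5^1 + 3·5^2 + 4·5^3
  c_4 = 264 = 4·5^0 + 2·5^1 + 0·5^2 + 2·5^3
  c_5 = 439 = 4·5^0 + 2·5^1 + 2·5^2 + 3·5^3
  c_6 = 520 = 0·5^0 + 4·5^1 + 0·5^2 + 4·5^3
Factor λ_0 = (2, 0, 2, 4, 4, 0)
Factor λ_1 = (3, 0, 2, 2, 2, 4)
Factor λ_2 = (4, 2, 3, 0, 2, 0)
Factor λ_3 = (3, 1, 4, 2, 3, 4)

((2, 0, 2, 4, 4, 0), (3, 0, 2, 2, 2, 4), (4, 2, 3, 0, 2, 0), (3, 1, 4, 2, 3, 4))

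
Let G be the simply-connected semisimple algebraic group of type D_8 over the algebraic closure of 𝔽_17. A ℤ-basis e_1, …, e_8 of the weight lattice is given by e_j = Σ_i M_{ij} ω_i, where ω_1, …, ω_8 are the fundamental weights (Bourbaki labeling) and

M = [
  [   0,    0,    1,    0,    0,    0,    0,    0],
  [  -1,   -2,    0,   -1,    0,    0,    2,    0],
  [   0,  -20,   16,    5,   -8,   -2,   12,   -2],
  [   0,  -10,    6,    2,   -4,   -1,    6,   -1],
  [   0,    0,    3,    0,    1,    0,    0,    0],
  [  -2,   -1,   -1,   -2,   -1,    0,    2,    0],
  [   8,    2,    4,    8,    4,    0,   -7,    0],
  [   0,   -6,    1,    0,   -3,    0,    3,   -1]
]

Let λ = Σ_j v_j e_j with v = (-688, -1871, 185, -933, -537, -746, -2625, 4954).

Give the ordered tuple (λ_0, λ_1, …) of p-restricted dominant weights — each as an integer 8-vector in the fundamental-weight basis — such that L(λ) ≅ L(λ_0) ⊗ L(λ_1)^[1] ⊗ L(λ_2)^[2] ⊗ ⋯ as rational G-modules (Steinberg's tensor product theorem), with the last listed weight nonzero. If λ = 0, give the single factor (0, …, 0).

Converting to the ω-basis (c_i = row i of M dotted with v = (-688, -1871, 185, -933, -537, -746, -2625, 4954)):
  c_1 = (0)·(-688) + (0)·(-1871) + 1·185 + (0)·(-933) + (0)·(-537) + (0)·(-746) + (0)·(-2625) + 0·4954 = 185
  c_2 = (-1)·(-688) + (-2)·(-1871) + 0·185 + (-1)·(-933) + (0)·(-537) + (0)·(-746) + (2)·(-2625) + 0·4954 = 113
  c_3 = (0)·(-688) + (-20)·(-1871) + 16·185 + (5)·(-933) + (-8)·(-537) + (-2)·(-746) + (12)·(-2625) + (-2)·(4954) = 95
  c_4 = (0)·(-688) + (-10)·(-1871) + 6·185 + (2)·(-933) + (-4)·(-537) + (-1)·(-746) + (6)·(-2625) + (-1)·(4954) = 144
  c_5 = (0)·(-688) + (0)·(-1871) + 3·185 + (0)·(-933) + (1)·(-537) + (0)·(-746) + (0)·(-2625) + 0·4954 = 18
  c_6 = (-2)·(-688) + (-1)·(-1871) + (-1)·(185) + (-2)·(-933) + (-1)·(-537) + (0)·(-746) + (2)·(-2625) + 0·4954 = 215
  c_7 = (8)·(-688) + (2)·(-1871) + 4·185 + (8)·(-933) + (4)·(-537) + (0)·(-746) + (-7)·(-2625) + 0·4954 = 257
  c_8 = (0)·(-688) + (-6)·(-1871) + 1·185 + (0)·(-933) + (-3)·(-537) + (0)·(-746) + (3)·(-2625) + (-1)·(4954) = 193
p = 17; digits c_i = Σ_j d_{ij}·17^j, 0 ≤ d_{ij} < 17:
  c_1 = 185 = 15·17^0 + 10·17^1
  c_2 = 113 = 11·17^0 + 6·17^1
  c_3 = 95 = 10·17^0 + 5·17^1
  c_4 = 144 = 8·17^0 + 8·17^1
  c_5 = 18 = 1·17^0 + 1·17^1
  c_6 = 215 = 11·17^0 + 12·17^1
  c_7 = 257 = 2·17^0 + 15·17^1
  c_8 = 193 = 6·17^0 + 11·17^1
Factor λ_0 = (15, 11, 10, 8, 1, 11, 2, 6)
Factor λ_1 = (10, 6, 5, 8, 1, 12, 15, 11)

((15, 11, 10, 8, 1, 11, 2, 6), (10, 6, 5, 8, 1, 12, 15, 11))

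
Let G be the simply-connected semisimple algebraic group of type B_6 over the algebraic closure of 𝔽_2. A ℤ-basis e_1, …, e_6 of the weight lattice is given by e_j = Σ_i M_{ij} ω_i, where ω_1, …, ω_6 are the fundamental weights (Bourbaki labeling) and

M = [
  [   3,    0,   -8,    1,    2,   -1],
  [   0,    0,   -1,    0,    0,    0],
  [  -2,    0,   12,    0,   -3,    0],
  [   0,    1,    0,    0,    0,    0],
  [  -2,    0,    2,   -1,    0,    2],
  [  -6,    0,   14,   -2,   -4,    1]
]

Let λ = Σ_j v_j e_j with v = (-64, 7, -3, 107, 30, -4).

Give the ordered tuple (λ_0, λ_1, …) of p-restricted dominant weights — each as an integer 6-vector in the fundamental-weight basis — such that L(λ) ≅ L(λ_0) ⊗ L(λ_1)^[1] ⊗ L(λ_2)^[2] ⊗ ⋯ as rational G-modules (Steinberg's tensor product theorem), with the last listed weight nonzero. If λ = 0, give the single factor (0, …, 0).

Compute c_i = Σ_j M_{ij} v_j with v = (-64, 7, -3, 107, 30, -4):
  c_1 = 3*-64 + 0*7 + -8*-3 + 1*107 + 2*30 + -1*-4 = 3
  c_2 = 0*-64 + 0*7 + -1*-3 + 0*107 + 0*30 + 0*-4 = 3
  c_3 = -2*-64 + 0*7 + 12*-3 + 0*107 + -3*30 + 0*-4 = 2
  c_4 = 0*-64 + 1*7 + 0*-3 + 0*107 + 0*30 + 0*-4 = 7
  c_5 = -2*-64 + 0*7 + 2*-3 + -1*107 + 0*30 + 2*-4 = 7
  c_6 = -6*-64 + 0*7 + 14*-3 + -2*107 + -4*30 + 1*-4 = 4
Writing each c_i in base p = 2:
  c_1 = 3 = 1·2^0 + 1·2^1
  c_2 = 3 = 1·2^0 + 1·2^1
  c_3 = 2 = 0·2^0 + 1·2^1
  c_4 = 7 = 1·2^0 + 1·2^1 + 1·2^2
  c_5 = 7 = 1·2^0 + 1·2^1 + 1·2^2
  c_6 = 4 = 0·2^0 + 0·2^1 + 1·2^2
λ_0 = (1, 1, 0, 1, 1, 0)
λ_1 = (1, 1, 1, 1, 1, 0)
λ_2 = (0, 0, 0, 1, 1, 1)

((1, 1, 0, 1, 1, 0), (1, 1, 1, 1, 1, 0), (0, 0, 0, 1, 1, 1))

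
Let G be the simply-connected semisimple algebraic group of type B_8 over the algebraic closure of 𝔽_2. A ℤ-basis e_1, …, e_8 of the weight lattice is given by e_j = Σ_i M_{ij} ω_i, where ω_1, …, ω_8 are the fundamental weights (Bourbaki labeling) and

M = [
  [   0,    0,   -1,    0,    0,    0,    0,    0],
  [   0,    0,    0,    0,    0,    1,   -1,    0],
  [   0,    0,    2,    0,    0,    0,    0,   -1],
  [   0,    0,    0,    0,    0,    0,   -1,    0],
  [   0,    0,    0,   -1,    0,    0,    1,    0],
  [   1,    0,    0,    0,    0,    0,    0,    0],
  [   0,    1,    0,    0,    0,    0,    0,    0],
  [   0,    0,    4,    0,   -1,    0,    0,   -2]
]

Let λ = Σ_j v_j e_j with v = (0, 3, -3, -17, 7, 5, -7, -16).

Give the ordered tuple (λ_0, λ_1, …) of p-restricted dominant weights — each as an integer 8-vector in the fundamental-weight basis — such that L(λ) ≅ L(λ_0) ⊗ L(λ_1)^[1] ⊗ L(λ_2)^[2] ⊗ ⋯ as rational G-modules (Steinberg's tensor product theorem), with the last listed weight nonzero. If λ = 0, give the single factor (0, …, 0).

Compute c_i = Σ_j M_{ij} v_j with v = (0, 3, -3, -17, 7, 5, -7, -16):
  c_1 = (0)·(0) + (0)·(3) + (-1)·(-3) + (0)·(-17) + (0)·(7) + (0)·(5) + (0)·(-7) + (0)·(-16) = 3
  c_2 = (0)·(0) + (0)·(3) + (0)·(-3) + (0)·(-17) + (0)·(7) + (1)·(5) + (-1)·(-7) + (0)·(-16) = 12
  c_3 = (0)·(0) + (0)·(3) + (2)·(-3) + (0)·(-17) + (0)·(7) + (0)·(5) + (0)·(-7) + (-1)·(-16) = 10
  c_4 = (0)·(0) + (0)·(3) + (0)·(-3) + (0)·(-17) + (0)·(7) + (0)·(5) + (-1)·(-7) + (0)·(-16) = 7
  c_5 = (0)·(0) + (0)·(3) + (0)·(-3) + (-1)·(-17) + (0)·(7) + (0)·(5) + (1)·(-7) + (0)·(-16) = 10
  c_6 = (1)·(0) + (0)·(3) + (0)·(-3) + (0)·(-17) + (0)·(7) + (0)·(5) + (0)·(-7) + (0)·(-16) = 0
  c_7 = (0)·(0) + (1)·(3) + (0)·(-3) + (0)·(-17) + (0)·(7) + (0)·(5) + (0)·(-7) + (0)·(-16) = 3
  c_8 = (0)·(0) + (0)·(3) + (4)·(-3) + (0)·(-17) + (-1)·(7) + (0)·(5) + (0)·(-7) + (-2)·(-16) = 13
p = 2; digits c_i = Σ_j d_{ij}·2^j, 0 ≤ d_{ij} < 2:
  c_1 = 3 = 1·2^0 + 1·2^1
  c_2 = 12 = 0·2^0 + 0·2^1 + 1·2^2 + 1·2^3
  c_3 = 10 = 0·2^0 + 1·2^1 + 0·2^2 + 1·2^3
  c_4 = 7 = 1·2^0 + 1·2^1 + 1·2^2
  c_5 = 10 = 0·2^0 + 1·2^1 + 0·2^2 + 1·2^3
  c_6 = 0
  c_7 = 3 = 1·2^0 + 1·2^1
  c_8 = 13 = 1·2^0 + 0·2^1 + 1·2^2 + 1·2^3
Factor λ_0 = (1, 0, 0, 1, 0, 0, 1, 1)
Factor λ_1 = (1, 0, 1, 1, 1, 0, 1, 0)
Factor λ_2 = (0, 1, 0, 1, 0, 0, 0, 1)
Factor λ_3 = (0, 1, 1, 0, 1, 0, 0, 1)

((1, 0, 0, 1, 0, 0, 1, 1), (1, 0, 1, 1, 1, 0, 1, 0), (0, 1, 0, 1, 0, 0, 0, 1), (0, 1, 1, 0, 1, 0, 0, 1))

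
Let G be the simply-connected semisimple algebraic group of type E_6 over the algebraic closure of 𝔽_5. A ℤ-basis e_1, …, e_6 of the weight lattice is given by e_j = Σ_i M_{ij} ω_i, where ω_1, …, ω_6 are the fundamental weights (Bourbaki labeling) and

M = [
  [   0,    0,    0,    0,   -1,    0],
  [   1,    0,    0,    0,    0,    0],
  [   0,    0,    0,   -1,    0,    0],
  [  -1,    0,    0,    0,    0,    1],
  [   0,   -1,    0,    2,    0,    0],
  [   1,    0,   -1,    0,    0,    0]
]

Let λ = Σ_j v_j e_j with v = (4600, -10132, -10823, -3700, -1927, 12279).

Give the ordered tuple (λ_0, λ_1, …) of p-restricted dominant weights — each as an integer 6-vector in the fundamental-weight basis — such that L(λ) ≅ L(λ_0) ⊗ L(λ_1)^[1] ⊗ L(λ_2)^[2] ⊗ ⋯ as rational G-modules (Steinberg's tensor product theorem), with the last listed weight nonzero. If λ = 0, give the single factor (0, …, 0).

Converting to the ω-basis (c_i = row i of M dotted with v = (4600, -10132, -10823, -3700, -1927, 12279)):
  c_1 = (0)·(4600) + (0)·(-10132) + (0)·(-10823) + (0)·(-3700) + (-1)·(-1927) + (0)·(12279) = 1927
  c_2 = (1)·(4600) + (0)·(-10132) + (0)·(-10823) + (0)·(-3700) + (0)·(-1927) + (0)·(12279) = 4600
  c_3 = (0)·(4600) + (0)·(-10132) + (0)·(-10823) + (-1)·(-3700) + (0)·(-1927) + (0)·(12279) = 3700
  c_4 = (-1)·(4600) + (0)·(-10132) + (0)·(-10823) + (0)·(-3700) + (0)·(-1927) + (1)·(12279) = 7679
  c_5 = (0)·(4600) + (-1)·(-10132) + (0)·(-10823) + (2)·(-3700) + (0)·(-1927) + (0)·(12279) = 2732
  c_6 = (1)·(4600) + (0)·(-10132) + (-1)·(-10823) + (0)·(-3700) + (0)·(-1927) + (0)·(12279) = 15423
p = 5; digits c_i = Σ_j d_{ij}·5^j, 0 ≤ d_{ij} < 5:
  c_1 = 1927 = 2·5^0 + 0·5^1 + 2·5^2 + 0·5^3 + 3·5^4
  c_2 = 4600 = 0·5^0 + 0·5^1 + 4·5^2 + 1·5^3 + 2·5^4 + 1·5^5
  c_3 = 3700 = 0·5^0 + 0·5^1 + 3·5^2 + 4·5^3 + 0·5^4 + 1·5^5
  c_4 = 7679 = 4·5^0 + 0·5^1 + 2·5^2 + 1·5^3 + 2·5^4 + 2·5^5
  c_5 = 2732 = 2·5^0 + 1·5^1 + 4·5^2 + 1·5^3 + 4·5^4
  c_6 = 15423 = 3·5^0 + 4·5^1 + 1·5^2 + 3·5^3 + 4·5^4 + 4·5^5
Factor λ_0 = (2, 0, 0, 4, 2, 3)
Factor λ_1 = (0, 0, 0, 0, 1, 4)
Factor λ_2 = (2, 4, 3, 2, 4, 1)
Factor λ_3 = (0, 1, 4, 1, 1, 3)
Factor λ_4 = (3, 2, 0, 2, 4, 4)
Factor λ_5 = (0, 1, 1, 2, 0, 4)

((2, 0, 0, 4, 2, 3), (0, 0, 0, 0, 1, 4), (2, 4, 3, 2, 4, 1), (0, 1, 4, 1, 1, 3), (3, 2, 0, 2, 4, 4), (0, 1, 1, 2, 0, 4))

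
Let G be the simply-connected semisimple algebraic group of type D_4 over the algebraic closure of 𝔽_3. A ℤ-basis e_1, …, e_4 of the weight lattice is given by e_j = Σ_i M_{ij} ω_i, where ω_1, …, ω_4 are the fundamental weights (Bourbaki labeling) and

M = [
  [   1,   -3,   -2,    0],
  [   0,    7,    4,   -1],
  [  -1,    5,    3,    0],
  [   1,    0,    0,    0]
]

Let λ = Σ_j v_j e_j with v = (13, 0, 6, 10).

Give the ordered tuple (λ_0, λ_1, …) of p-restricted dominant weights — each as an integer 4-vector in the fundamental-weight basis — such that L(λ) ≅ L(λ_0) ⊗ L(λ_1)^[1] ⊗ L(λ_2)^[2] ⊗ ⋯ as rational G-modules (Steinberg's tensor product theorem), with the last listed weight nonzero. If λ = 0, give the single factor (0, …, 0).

((1, 2, 2, 1), (0, 1, 1, 1), (0, 1, 0, 1))

In the fundamental-weight basis, λ has coordinates c = M·v (v = (13, 0, 6, 10)):
  c_1 = (1)·(13) + (-3)·(0) + (-2)·(6) + (0)·(10) = 1
  c_2 = (0)·(13) + (7)·(0) + (4)·(6) + (-1)·(10) = 14
  c_3 = (-1)·(13) + (5)·(0) + (3)·(6) + (0)·(10) = 5
  c_4 = (1)·(13) + (0)·(0) + (0)·(6) + (0)·(10) = 13
p = 3; digits c_i = Σ_j d_{ij}·3^j, 0 ≤ d_{ij} < 3:
  c_1 = 1 = 1·3^0
  c_2 = 14 = 2·3^0 + 1·3^1 + 1·3^2
  c_3 = 5 = 2·3^0 + 1·3^1
  c_4 = 13 = 1·3^0 + 1·3^1 + 1·3^2
λ_0 = (1, 2, 2, 1)
λ_1 = (0, 1, 1, 1)
λ_2 = (0, 1, 0, 1)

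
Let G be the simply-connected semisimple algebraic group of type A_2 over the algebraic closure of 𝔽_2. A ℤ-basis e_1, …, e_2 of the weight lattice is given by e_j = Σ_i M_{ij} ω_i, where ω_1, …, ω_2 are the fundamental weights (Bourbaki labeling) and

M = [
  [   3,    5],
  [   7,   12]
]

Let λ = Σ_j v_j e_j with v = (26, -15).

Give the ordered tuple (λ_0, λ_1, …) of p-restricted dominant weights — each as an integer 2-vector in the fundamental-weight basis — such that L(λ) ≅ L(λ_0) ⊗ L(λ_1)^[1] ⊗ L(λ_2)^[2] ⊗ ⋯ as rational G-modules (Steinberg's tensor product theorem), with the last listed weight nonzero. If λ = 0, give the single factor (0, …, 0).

Converting to the ω-basis (c_i = row i of M dotted with v = (26, -15)):
  c_1 = 3*26 + 5*-15 = 3
  c_2 = 7*26 + 12*-15 = 2
Writing each c_i in base p = 2:
  c_1 = 3 = 1·2^0 + 1·2^1
  c_2 = 2 = 0·2^0 + 1·2^1
Factor λ_0 = (1, 0)
Factor λ_1 = (1, 1)

((1, 0), (1, 1))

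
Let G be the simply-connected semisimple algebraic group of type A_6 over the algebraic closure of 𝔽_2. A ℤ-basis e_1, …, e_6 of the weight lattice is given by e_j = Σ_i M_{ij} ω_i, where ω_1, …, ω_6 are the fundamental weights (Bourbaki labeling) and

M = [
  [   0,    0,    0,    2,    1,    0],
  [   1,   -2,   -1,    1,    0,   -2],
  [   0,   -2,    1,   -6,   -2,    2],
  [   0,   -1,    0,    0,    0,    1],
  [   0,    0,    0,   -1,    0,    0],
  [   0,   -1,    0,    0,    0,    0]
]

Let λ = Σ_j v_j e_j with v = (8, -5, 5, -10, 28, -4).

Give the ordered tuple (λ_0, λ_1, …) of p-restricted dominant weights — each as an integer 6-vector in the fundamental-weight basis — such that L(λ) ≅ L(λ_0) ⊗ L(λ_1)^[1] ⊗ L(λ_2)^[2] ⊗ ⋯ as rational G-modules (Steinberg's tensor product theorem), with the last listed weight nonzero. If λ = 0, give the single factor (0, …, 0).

((0, 1, 1, 1, 0, 1), (0, 1, 1, 0, 1, 0), (0, 0, 0, 0, 0, 1), (1, 1, 1, 0, 1, 0))

ω-coordinates c = M·v, v = (8, -5, 5, -10, 28, -4):
  c_1 = 0·8 + (0)·(-5) + 0·5 + (2)·(-10) + 1·28 + (0)·(-4) = 8
  c_2 = 1·8 + (-2)·(-5) + (-1)·(5) + (1)·(-10) + 0·28 + (-2)·(-4) = 11
  c_3 = 0·8 + (-2)·(-5) + 1·5 + (-6)·(-10) + (-2)·(28) + (2)·(-4) = 11
  c_4 = 0·8 + (-1)·(-5) + 0·5 + (0)·(-10) + 0·28 + (1)·(-4) = 1
  c_5 = 0·8 + (0)·(-5) + 0·5 + (-1)·(-10) + 0·28 + (0)·(-4) = 10
  c_6 = 0·8 + (-1)·(-5) + 0·5 + (0)·(-10) + 0·28 + (0)·(-4) = 5
p = 2; digits c_i = Σ_j d_{ij}·2^j, 0 ≤ d_{ij} < 2:
  c_1 = 8 = 0·2^0 + 0·2^1 + 0·2^2 + 1·2^3
  c_2 = 11 = 1·2^0 + 1·2^1 + 0·2^2 + 1·2^3
  c_3 = 11 = 1·2^0 + 1·2^1 + 0·2^2 + 1·2^3
  c_4 = 1 = 1·2^0
  c_5 = 10 = 0·2^0 + 1·2^1 + 0·2^2 + 1·2^3
  c_6 = 5 = 1·2^0 + 0·2^1 + 1·2^2
p-restricted factor λ_0 = (0, 1, 1, 1, 0, 1)
p-restricted factor λ_1 = (0, 1, 1, 0, 1, 0)
p-restricted factor λ_2 = (0, 0, 0, 0, 0, 1)
p-restricted factor λ_3 = (1, 1, 1, 0, 1, 0)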